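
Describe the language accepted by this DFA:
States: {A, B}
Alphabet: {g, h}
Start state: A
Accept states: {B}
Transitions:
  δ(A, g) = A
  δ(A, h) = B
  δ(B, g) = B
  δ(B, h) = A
Testing a few strings:
  'hg' → accept
  'g' → reject
  'gh' → accept
  'hh' → reject
State roles: A=even number of h's so far; B=odd number of h's so far
All strings over {g,h} with an odd number of h's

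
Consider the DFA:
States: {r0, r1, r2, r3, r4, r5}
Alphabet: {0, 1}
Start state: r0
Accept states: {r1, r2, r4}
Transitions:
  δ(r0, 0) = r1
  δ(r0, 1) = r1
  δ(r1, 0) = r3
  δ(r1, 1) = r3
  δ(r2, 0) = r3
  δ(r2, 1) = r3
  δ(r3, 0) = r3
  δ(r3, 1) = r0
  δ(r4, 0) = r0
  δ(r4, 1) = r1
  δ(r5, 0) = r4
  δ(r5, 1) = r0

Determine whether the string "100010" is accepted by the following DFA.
Processing string "100010":
  r0 --1--> r1
  r1 --0--> r3
  r3 --0--> r3
  r3 --0--> r3
  r3 --1--> r0
  r0 --0--> r1
Final state: r1
Accept states: {r1, r2, r4}
Yes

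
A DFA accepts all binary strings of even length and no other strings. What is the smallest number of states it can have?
By Myhill–Nerode, count the distinguishable equivalence classes: two classes — parity of the length.
2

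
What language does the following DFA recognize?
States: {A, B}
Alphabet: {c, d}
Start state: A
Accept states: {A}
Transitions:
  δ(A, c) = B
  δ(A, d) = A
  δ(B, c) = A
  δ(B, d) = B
Testing a few strings:
  'cdd' → reject
  'ddd' → accept
  'cd' → reject
  'dd' → accept
State roles: A=even number of c's so far; B=odd number of c's so far
All strings over {c,d} with an even number of c's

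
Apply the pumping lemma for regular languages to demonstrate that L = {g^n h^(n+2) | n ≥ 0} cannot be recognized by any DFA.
Assume L is regular with pumping length p. Idea: pumping the g-block breaks the fixed offset of 2.
Choose s = g^p h^(p+2) ∈ L. By the pumping lemma, s = xyz with |xy| ≤ p, |y| > 0, so y = g^k with k ≥ 1. Then xy²z = g^(p+k) h^(p+2). For this to be in L we would need p+2 = (p+k)+2, i.e. k = 0, contradicting k ≥ 1. So xy²z ∉ L.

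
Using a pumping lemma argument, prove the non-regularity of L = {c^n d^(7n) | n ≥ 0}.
Assume L is regular with pumping length p. Idea: pumping the c-block breaks the 1:7 ratio.
Choose s = c^p d^(7p) (length 8p ≥ p). By the pumping lemma, s = xyz with |xy| ≤ p, |y| > 0, so y = c^k with k ≥ 1. Then xy²z = c^(p+k) d^(7p). For this to be in L we would need 7p = 7(p+k), i.e. 7k = 0, contradicting k ≥ 1. So xy²z ∉ L.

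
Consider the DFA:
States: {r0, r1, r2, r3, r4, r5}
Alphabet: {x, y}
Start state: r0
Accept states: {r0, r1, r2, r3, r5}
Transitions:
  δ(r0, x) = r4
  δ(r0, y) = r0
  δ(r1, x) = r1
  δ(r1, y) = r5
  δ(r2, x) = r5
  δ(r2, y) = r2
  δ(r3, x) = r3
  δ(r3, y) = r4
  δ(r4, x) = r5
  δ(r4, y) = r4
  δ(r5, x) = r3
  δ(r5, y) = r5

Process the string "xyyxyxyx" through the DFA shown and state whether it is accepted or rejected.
Processing string "xyyxyxyx":
  r0 --x--> r4
  r4 --y--> r4
  r4 --y--> r4
  r4 --x--> r5
  r5 --y--> r5
  r5 --x--> r3
  r3 --y--> r4
  r4 --x--> r5
Final state: r5
Accept states: {r0, r1, r2, r3, r5}
Yes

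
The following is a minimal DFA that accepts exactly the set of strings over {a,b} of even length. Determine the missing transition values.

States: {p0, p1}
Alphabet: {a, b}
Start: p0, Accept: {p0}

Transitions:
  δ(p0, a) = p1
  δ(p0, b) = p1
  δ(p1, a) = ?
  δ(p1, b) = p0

From the language and accept set, identify what each state tracks — p0: even length so far; p1: odd length so far.
Each missing δ(q, a) is the state matching the new tracked value after reading a.
δ(p1, a) = p0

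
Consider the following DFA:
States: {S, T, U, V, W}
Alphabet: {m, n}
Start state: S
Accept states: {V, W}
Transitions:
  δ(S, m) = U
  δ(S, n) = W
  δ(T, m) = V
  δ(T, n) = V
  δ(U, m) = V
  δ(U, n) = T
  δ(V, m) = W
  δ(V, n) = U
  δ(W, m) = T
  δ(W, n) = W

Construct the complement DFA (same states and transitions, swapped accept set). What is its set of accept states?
Complement accept states = All states \ Original accept states
= {S, T, U, V, W} \ {V, W}
{S, T, U}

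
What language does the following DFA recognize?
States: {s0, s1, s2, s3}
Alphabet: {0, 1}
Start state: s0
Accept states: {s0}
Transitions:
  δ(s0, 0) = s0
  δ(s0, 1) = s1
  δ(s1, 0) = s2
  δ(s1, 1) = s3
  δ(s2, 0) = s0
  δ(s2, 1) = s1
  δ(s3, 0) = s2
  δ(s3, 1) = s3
Testing a few strings:
  '011' → reject
  '1101' → reject
  '001' → reject
  '1' → reject
State roles: s0=value ≡ 0 (mod 4); s1=value ≡ 1 (mod 4); s2=value ≡ 2 (mod 4); s3=value ≡ 3 (mod 4)
All binary strings representing a multiple of 4 (read in base 2; leading zeros allowed and ε counts as 0)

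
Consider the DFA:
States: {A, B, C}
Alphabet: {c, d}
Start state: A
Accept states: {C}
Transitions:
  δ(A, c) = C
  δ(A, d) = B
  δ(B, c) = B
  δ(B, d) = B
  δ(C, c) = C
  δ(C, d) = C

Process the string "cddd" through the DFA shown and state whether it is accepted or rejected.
Processing string "cddd":
  A --c--> C
  C --d--> C
  C --d--> C
  C --d--> C
Final state: C
Accept states: {C}
Yes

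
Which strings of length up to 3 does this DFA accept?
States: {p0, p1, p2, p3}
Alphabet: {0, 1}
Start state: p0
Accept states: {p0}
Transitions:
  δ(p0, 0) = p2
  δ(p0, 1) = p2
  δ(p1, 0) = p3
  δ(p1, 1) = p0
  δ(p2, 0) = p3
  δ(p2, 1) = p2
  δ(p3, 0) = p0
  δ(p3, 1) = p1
ε, 000, 100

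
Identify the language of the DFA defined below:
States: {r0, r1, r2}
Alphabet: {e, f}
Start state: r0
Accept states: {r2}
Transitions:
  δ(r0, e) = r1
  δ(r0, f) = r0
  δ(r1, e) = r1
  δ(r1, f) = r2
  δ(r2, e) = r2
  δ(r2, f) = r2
Testing a few strings:
  'fe' → reject
  'e' → reject
  'eeef' → accept
  'ffe' → reject
State roles: r0=no e seen yet; r1=seen a e, waiting for f; r2=substring ef seen
All strings over {e,f} containing the substring ef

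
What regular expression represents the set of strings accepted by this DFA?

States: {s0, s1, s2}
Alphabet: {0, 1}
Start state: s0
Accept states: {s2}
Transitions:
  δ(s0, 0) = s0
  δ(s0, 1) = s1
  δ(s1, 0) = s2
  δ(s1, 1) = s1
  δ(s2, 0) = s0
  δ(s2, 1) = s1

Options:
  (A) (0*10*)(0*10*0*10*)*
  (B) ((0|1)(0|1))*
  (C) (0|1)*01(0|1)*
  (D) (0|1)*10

Check each option against the DFA on short strings; one disagreement eliminates an option:
  (A) (0*10*)(0*10*0*10*)*: on '1' the DFA goes s0 → s1 and rejects (s1 ∉ Accept), but the regex matches it → eliminate
  (B) ((0|1)(0|1))*: on ε the DFA stays in s0 and rejects (s0 ∉ Accept), but the regex matches it → eliminate
  (C) (0|1)*01(0|1)*: on '01' the DFA goes s0 → s0 → s1 and rejects (s1 ∉ Accept), but the regex matches it → eliminate
  (D) (0|1)*10: agrees with the DFA on every string of length ≤ 6
Only (D) is consistent with the DFA.
(D) (0|1)*10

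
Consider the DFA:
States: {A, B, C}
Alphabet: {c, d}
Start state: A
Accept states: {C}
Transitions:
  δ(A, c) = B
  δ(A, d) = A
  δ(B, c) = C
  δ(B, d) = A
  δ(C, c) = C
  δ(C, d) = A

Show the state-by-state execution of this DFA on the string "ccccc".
read 'c': A → B
  read 'c': B → C
  read 'c': C → C
  read 'c': C → C
  read 'c': C → C
A -> B -> C -> C -> C -> C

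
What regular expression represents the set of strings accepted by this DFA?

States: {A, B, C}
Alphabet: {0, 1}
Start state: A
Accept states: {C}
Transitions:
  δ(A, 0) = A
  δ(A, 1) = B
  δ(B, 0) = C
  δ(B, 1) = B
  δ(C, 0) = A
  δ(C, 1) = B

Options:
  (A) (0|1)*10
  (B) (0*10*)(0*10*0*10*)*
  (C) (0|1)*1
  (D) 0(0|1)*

Check each option against the DFA on short strings; one disagreement eliminates an option:
  (A) (0|1)*10: agrees with the DFA on every string of length ≤ 6
  (B) (0*10*)(0*10*0*10*)*: on '1' the DFA goes A → B and rejects (B ∉ Accept), but the regex matches it → eliminate
  (C) (0|1)*1: on '1' the DFA goes A → B and rejects (B ∉ Accept), but the regex matches it → eliminate
  (D) 0(0|1)*: on '0' the DFA goes A → A and rejects (A ∉ Accept), but the regex matches it → eliminate
Only (A) is consistent with the DFA.
(A) (0|1)*10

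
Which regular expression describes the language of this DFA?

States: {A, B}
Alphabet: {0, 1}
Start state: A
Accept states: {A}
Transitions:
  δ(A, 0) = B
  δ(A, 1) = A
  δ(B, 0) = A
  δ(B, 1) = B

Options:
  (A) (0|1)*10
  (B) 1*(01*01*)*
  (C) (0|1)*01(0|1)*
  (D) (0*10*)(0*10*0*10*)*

Check each option against the DFA on short strings; one disagreement eliminates an option:
  (A) (0|1)*10: on ε the DFA stays in A and accepts (A ∈ Accept), but the regex does not match it → eliminate
  (B) 1*(01*01*)*: agrees with the DFA on every string of length ≤ 6
  (C) (0|1)*01(0|1)*: on ε the DFA stays in A and accepts (A ∈ Accept), but the regex does not match it → eliminate
  (D) (0*10*)(0*10*0*10*)*: on ε the DFA stays in A and accepts (A ∈ Accept), but the regex does not match it → eliminate
Only (B) is consistent with the DFA.
(B) 1*(01*01*)*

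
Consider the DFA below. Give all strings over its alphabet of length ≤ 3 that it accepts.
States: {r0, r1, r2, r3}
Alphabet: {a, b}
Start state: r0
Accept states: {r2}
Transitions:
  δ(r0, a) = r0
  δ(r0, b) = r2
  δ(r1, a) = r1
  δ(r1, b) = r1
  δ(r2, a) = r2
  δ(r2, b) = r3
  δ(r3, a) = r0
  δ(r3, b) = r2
b, ab, ba, aab, aba, baa, bbb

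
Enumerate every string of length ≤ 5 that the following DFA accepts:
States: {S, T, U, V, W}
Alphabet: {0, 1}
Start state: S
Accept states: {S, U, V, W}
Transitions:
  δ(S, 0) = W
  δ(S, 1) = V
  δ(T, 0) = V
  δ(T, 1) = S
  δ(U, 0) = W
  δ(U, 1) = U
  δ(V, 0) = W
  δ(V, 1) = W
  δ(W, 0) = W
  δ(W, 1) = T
ε, 0, 1, 00, 10, 11, 000, 010, 011, 100, 110, 0000, 0010, 0011, 0100, 0101, 0110, 0111, 1000, 1010, 1011, 1100, 1110, 1111, 00000, 00010, 00011, 00100, 00101, 00110, 00111, 01000, 01010, 01100, 01110, 01111, 10000, 10010, 10011, 10100, 10101, 10110, 10111, 11000, 11010, 11011, 11100, 11101, 11110, 11111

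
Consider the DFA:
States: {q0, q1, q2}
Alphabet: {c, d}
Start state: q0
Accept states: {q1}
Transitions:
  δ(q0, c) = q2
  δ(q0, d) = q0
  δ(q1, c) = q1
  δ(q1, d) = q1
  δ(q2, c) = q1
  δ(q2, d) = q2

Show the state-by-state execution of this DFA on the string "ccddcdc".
read 'c': q0 → q2
  read 'c': q2 → q1
  read 'd': q1 → q1
  read 'd': q1 → q1
  read 'c': q1 → q1
  read 'd': q1 → q1
  read 'c': q1 → q1
q0 -> q2 -> q1 -> q1 -> q1 -> q1 -> q1 -> q1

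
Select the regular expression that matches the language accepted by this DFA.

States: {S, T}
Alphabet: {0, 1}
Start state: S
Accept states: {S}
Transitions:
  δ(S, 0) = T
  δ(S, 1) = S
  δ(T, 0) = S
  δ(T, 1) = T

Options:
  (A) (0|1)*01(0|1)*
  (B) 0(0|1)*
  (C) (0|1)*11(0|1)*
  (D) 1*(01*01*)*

Check each option against the DFA on short strings; one disagreement eliminates an option:
  (A) (0|1)*01(0|1)*: on ε the DFA stays in S and accepts (S ∈ Accept), but the regex does not match it → eliminate
  (B) 0(0|1)*: on ε the DFA stays in S and accepts (S ∈ Accept), but the regex does not match it → eliminate
  (C) (0|1)*11(0|1)*: on ε the DFA stays in S and accepts (S ∈ Accept), but the regex does not match it → eliminate
  (D) 1*(01*01*)*: agrees with the DFA on every string of length ≤ 6
Only (D) is consistent with the DFA.
(D) 1*(01*01*)*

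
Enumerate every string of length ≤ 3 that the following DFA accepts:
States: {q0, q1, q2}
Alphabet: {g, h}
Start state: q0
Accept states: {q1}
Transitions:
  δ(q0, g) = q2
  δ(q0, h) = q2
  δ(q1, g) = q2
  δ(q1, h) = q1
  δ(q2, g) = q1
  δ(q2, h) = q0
gg, hg, ggh, hgh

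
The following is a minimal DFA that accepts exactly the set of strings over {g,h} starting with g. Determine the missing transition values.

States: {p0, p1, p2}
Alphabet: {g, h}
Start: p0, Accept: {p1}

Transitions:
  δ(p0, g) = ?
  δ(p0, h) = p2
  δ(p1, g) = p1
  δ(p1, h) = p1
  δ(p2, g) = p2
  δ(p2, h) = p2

From the language and accept set, identify what each state tracks — p0: no input read; p1: started with g; p2: started with h (dead).
Each missing δ(q, a) is the state matching the new tracked value after reading a.
δ(p0, g) = p1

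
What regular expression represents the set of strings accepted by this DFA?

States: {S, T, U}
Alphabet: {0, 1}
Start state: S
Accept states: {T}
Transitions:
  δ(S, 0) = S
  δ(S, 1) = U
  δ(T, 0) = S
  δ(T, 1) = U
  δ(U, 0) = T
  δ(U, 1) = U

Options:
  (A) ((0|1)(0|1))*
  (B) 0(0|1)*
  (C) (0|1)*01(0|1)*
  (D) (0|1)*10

Check each option against the DFA on short strings; one disagreement eliminates an option:
  (A) ((0|1)(0|1))*: on ε the DFA stays in S and rejects (S ∉ Accept), but the regex matches it → eliminate
  (B) 0(0|1)*: on '0' the DFA goes S → S and rejects (S ∉ Accept), but the regex matches it → eliminate
  (C) (0|1)*01(0|1)*: on '01' the DFA goes S → S → U and rejects (U ∉ Accept), but the regex matches it → eliminate
  (D) (0|1)*10: agrees with the DFA on every string of length ≤ 6
Only (D) is consistent with the DFA.
(D) (0|1)*10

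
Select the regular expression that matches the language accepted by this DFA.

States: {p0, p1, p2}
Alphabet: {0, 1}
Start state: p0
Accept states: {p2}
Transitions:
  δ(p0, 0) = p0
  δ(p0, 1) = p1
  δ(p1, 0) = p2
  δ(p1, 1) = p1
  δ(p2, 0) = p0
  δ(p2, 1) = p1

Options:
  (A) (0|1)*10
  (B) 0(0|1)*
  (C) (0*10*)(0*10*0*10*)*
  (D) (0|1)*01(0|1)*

Check each option against the DFA on short strings; one disagreement eliminates an option:
  (A) (0|1)*10: agrees with the DFA on every string of length ≤ 6
  (B) 0(0|1)*: on '0' the DFA goes p0 → p0 and rejects (p0 ∉ Accept), but the regex matches it → eliminate
  (C) (0*10*)(0*10*0*10*)*: on '1' the DFA goes p0 → p1 and rejects (p1 ∉ Accept), but the regex matches it → eliminate
  (D) (0|1)*01(0|1)*: on '01' the DFA goes p0 → p0 → p1 and rejects (p1 ∉ Accept), but the regex matches it → eliminate
Only (A) is consistent with the DFA.
(A) (0|1)*10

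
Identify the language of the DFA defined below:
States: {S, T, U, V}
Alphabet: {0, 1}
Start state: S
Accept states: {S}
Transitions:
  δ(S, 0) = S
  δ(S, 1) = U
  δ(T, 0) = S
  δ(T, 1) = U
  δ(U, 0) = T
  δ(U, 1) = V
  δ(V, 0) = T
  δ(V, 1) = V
Testing a few strings:
  '1' → reject
  '00' → accept
  '0' → accept
  '011' → reject
State roles: S=value ≡ 0 (mod 4); T=value ≡ 2 (mod 4); U=value ≡ 1 (mod 4); V=value ≡ 3 (mod 4)
All binary strings representing a multiple of 4 (read in base 2; leading zeros allowed and ε counts as 0)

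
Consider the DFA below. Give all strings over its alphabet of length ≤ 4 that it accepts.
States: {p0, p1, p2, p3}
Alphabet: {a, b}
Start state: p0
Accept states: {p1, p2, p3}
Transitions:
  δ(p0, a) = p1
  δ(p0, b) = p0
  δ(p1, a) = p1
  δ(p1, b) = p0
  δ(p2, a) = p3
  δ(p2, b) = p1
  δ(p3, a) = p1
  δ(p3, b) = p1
a, aa, ba, aaa, aba, baa, bba, aaaa, aaba, abaa, abba, baaa, baba, bbaa, bbba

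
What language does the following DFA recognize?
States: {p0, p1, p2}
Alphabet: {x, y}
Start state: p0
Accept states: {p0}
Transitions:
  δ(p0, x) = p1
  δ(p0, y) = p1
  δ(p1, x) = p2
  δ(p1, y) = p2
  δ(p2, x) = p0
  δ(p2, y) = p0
Testing a few strings:
  'xy' → reject
  'yyxy' → reject
  'xx' → reject
  'yxy' → accept
State roles: p0=length ≡ 0 (mod 3); p1=length ≡ 1 (mod 3); p2=length ≡ 2 (mod 3)
All strings over {x,y} whose length is a multiple of 3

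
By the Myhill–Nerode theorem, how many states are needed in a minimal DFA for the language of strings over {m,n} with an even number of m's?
By Myhill–Nerode, count the distinguishable equivalence classes: two classes — parity of the count of m's.
2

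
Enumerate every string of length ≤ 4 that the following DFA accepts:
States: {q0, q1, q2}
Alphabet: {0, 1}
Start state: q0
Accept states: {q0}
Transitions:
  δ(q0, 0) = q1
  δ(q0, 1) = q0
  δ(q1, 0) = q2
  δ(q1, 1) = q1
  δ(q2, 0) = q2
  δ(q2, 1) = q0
ε, 1, 11, 001, 111, 0001, 0011, 0101, 1001, 1111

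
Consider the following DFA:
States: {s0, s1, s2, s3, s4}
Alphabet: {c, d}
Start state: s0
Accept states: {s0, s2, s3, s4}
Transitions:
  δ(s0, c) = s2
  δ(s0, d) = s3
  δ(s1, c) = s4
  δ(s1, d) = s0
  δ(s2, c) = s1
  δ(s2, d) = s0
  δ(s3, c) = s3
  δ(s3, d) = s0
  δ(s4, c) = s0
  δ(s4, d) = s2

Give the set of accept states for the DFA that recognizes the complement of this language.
Complement accept states = All states \ Original accept states
= {s0, s1, s2, s3, s4} \ {s0, s2, s3, s4}
{s1}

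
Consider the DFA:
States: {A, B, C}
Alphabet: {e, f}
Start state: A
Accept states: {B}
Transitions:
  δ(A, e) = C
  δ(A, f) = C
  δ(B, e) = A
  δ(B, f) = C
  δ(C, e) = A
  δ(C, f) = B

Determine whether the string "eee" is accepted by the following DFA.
Processing string "eee":
  A --e--> C
  C --e--> A
  A --e--> C
Final state: C
Accept states: {B}
No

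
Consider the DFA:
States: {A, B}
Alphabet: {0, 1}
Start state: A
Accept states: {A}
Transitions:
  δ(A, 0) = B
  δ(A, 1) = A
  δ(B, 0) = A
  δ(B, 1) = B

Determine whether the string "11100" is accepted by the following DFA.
Processing string "11100":
  A --1--> A
  A --1--> A
  A --1--> A
  A --0--> B
  B --0--> A
Final state: A
Accept states: {A}
Yes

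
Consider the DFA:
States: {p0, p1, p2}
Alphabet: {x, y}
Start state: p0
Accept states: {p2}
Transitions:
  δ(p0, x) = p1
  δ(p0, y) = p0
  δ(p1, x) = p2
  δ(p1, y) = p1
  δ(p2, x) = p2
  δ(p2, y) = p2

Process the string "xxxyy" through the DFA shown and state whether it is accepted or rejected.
Processing string "xxxyy":
  p0 --x--> p1
  p1 --x--> p2
  p2 --x--> p2
  p2 --y--> p2
  p2 --y--> p2
Final state: p2
Accept states: {p2}
Yes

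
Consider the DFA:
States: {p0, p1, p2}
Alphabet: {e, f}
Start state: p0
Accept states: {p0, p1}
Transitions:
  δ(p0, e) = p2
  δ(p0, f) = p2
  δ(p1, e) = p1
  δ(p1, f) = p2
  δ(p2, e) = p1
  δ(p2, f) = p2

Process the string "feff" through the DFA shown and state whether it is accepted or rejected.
Processing string "feff":
  p0 --f--> p2
  p2 --e--> p1
  p1 --f--> p2
  p2 --f--> p2
Final state: p2
Accept states: {p0, p1}
No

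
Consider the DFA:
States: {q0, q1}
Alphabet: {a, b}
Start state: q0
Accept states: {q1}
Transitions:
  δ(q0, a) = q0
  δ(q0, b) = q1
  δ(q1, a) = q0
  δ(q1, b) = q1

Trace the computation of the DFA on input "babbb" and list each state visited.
read 'b': q0 → q1
  read 'a': q1 → q0
  read 'b': q0 → q1
  read 'b': q1 → q1
  read 'b': q1 → q1
q0 -> q1 -> q0 -> q1 -> q1 -> q1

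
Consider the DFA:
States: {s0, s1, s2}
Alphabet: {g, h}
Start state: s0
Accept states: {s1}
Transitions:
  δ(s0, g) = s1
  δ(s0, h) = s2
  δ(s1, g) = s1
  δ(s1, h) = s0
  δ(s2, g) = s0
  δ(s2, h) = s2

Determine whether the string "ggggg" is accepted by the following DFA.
Processing string "ggggg":
  s0 --g--> s1
  s1 --g--> s1
  s1 --g--> s1
  s1 --g--> s1
  s1 --g--> s1
Final state: s1
Accept states: {s1}
Yes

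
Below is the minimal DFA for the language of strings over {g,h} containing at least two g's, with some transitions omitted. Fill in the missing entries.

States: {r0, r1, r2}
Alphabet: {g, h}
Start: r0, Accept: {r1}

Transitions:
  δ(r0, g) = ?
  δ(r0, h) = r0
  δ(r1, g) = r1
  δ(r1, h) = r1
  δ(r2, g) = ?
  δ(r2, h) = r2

From the language and accept set, identify what each state tracks — r0: zero g's seen; r1: ≥ two g's seen; r2: one g seen.
Each missing δ(q, a) is the state matching the new tracked value after reading a.
δ(r0, g) = r2; δ(r2, g) = r1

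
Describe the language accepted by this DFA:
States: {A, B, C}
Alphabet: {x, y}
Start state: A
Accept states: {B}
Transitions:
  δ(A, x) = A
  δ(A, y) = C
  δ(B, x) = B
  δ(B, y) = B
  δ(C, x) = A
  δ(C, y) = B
Testing a few strings:
  'yyy' → accept
  'yyyy' → accept
  'xyx' → reject
  'x' → reject
State roles: A=no progress toward yy; B=substring yy seen; C=one trailing y
All strings over {x,y} containing the substring yy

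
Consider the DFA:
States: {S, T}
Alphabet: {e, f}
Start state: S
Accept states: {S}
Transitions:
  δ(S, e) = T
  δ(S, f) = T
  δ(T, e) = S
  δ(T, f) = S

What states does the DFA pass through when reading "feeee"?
read 'f': S → T
  read 'e': T → S
  read 'e': S → T
  read 'e': T → S
  read 'e': S → T
S -> T -> S -> T -> S -> T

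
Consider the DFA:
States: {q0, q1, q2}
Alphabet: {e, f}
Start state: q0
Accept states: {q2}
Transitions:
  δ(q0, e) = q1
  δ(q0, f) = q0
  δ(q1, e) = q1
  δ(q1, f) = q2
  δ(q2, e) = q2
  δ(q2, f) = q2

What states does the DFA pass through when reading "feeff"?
read 'f': q0 → q0
  read 'e': q0 → q1
  read 'e': q1 → q1
  read 'f': q1 → q2
  read 'f': q2 → q2
q0 -> q0 -> q1 -> q1 -> q2 -> q2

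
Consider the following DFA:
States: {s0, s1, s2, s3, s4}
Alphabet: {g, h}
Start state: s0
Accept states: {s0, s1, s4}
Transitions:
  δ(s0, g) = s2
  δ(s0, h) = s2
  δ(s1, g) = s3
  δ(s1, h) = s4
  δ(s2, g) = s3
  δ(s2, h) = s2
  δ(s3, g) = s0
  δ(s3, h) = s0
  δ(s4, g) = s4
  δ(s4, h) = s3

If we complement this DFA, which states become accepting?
Complement accept states = All states \ Original accept states
= {s0, s1, s2, s3, s4} \ {s0, s1, s4}
{s2, s3}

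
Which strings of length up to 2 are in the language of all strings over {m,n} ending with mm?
mm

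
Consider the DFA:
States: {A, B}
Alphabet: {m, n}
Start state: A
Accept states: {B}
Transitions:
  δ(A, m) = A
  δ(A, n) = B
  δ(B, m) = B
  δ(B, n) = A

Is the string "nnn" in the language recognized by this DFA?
Processing string "nnn":
  A --n--> B
  B --n--> A
  A --n--> B
Final state: B
Accept states: {B}
Yes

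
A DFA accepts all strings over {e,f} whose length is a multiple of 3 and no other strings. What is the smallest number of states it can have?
By Myhill–Nerode, count the distinguishable equivalence classes: three classes — length mod 3.
3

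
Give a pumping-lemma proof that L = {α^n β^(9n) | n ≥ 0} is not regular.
Assume L is regular with pumping length p. Idea: pumping the α-block breaks the 1:9 ratio.
Choose s = α^p β^(9p) (length 10p ≥ p). By the pumping lemma, s = xyz with |xy| ≤ p, |y| > 0, so y = α^k with k ≥ 1. Then xy²z = α^(p+k) β^(9p). For this to be in L we would need 9p = 9(p+k), i.e. 9k = 0, contradicting k ≥ 1. So xy²z ∉ L.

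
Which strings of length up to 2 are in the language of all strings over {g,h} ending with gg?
gg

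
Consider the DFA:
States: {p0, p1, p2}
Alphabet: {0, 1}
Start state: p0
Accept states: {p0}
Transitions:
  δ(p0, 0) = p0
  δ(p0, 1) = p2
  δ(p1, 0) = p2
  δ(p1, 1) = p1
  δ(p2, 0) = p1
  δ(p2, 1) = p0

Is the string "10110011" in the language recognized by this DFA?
Processing string "10110011":
  p0 --1--> p2
  p2 --0--> p1
  p1 --1--> p1
  p1 --1--> p1
  p1 --0--> p2
  p2 --0--> p1
  p1 --1--> p1
  p1 --1--> p1
Final state: p1
Accept states: {p0}
No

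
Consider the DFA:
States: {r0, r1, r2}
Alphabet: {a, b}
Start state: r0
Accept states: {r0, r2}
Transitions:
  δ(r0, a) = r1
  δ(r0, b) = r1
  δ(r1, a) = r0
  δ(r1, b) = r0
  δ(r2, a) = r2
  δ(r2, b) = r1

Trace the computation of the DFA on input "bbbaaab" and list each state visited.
read 'b': r0 → r1
  read 'b': r1 → r0
  read 'b': r0 → r1
  read 'a': r1 → r0
  read 'a': r0 → r1
  read 'a': r1 → r0
  read 'b': r0 → r1
r0 -> r1 -> r0 -> r1 -> r0 -> r1 -> r0 -> r1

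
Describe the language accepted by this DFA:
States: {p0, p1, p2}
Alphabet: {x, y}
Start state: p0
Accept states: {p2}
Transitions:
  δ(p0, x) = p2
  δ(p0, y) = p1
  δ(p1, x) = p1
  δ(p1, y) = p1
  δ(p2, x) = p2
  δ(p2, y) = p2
Testing a few strings:
  'xxy' → accept
  'y' → reject
  'yx' → reject
  'yxy' → reject
State roles: p0=no input read; p1=started with y (dead); p2=started with x
All strings over {x,y} starting with x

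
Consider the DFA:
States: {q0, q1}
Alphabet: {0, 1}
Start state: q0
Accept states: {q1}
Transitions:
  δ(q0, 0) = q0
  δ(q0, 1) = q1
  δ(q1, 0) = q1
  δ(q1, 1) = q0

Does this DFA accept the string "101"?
Processing string "101":
  q0 --1--> q1
  q1 --0--> q1
  q1 --1--> q0
Final state: q0
Accept states: {q1}
No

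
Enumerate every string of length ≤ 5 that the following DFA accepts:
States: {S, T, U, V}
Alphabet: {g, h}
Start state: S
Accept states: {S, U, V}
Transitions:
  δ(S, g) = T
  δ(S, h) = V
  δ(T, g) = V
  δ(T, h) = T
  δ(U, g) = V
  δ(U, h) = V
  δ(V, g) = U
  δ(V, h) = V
ε, h, gg, hg, hh, ggg, ggh, ghg, hgg, hgh, hhg, hhh, gggg, gggh, gghg, gghh, ghgg, ghgh, ghhg, hggg, hggh, hghg, hghh, hhgg, hhgh, hhhg, hhhh, ggggg, ggggh, ggghg, ggghh, gghgg, gghgh, gghhg, gghhh, ghggg, ghggh, ghghg, ghghh, ghhgg, ghhgh, ghhhg, hgggg, hgggh, hgghg, hgghh, hghgg, hghgh, hghhg, hghhh, hhggg, hhggh, hhghg, hhghh, hhhgg, hhhgh, hhhhg, hhhhh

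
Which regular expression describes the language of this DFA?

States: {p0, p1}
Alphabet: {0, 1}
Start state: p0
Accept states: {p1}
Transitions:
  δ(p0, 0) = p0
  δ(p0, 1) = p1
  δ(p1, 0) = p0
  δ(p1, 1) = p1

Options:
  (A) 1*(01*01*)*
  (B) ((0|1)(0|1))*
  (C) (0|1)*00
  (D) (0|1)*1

Check each option against the DFA on short strings; one disagreement eliminates an option:
  (A) 1*(01*01*)*: on ε the DFA stays in p0 and rejects (p0 ∉ Accept), but the regex matches it → eliminate
  (B) ((0|1)(0|1))*: on ε the DFA stays in p0 and rejects (p0 ∉ Accept), but the regex matches it → eliminate
  (C) (0|1)*00: on '1' the DFA goes p0 → p1 and accepts (p1 ∈ Accept), but the regex does not match it → eliminate
  (D) (0|1)*1: agrees with the DFA on every string of length ≤ 6
Only (D) is consistent with the DFA.
(D) (0|1)*1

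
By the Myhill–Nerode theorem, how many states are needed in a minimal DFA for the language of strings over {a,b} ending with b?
By Myhill–Nerode, count the distinguishable equivalence classes: two classes — last symbol is b vs. not.
2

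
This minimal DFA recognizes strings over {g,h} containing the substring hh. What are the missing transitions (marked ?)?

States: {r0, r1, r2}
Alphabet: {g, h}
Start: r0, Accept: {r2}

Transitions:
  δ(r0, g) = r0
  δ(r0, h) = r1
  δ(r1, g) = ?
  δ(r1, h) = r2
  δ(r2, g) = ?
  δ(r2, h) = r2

From the language and accept set, identify what each state tracks — r0: no progress toward hh; r1: one trailing h; r2: substring hh seen.
Each missing δ(q, a) is the state matching the new tracked value after reading a.
δ(r1, g) = r0; δ(r2, g) = r2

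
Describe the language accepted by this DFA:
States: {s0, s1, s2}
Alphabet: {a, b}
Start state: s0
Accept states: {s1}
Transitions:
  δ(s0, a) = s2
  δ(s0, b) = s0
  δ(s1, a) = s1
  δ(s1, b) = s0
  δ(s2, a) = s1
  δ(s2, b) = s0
Testing a few strings:
  'baab' → reject
  'ab' → reject
  'bbb' → reject
  'aa' → accept
State roles: s0=last symbol not a; s1=two trailing a's; s2=one trailing a
All strings over {a,b} ending with aa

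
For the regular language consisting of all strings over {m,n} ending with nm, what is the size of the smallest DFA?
By Myhill–Nerode, count the distinguishable equivalence classes: 3 classes — one per longest suffix of the input that is a prefix of 'nm' (lengths 0 through 2); only the length-2 class is accepting.
3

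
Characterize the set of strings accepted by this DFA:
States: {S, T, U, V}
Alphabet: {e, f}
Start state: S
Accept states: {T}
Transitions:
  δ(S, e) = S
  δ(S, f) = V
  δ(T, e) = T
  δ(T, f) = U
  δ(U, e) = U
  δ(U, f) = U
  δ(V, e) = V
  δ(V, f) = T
Testing a few strings:
  'f' → reject
  'fe' → reject
  'eff' → accept
  'effe' → accept
State roles: S=zero f's; T=two f's; U=≥ three f's (dead); V=one f
All strings over {e,f} containing exactly two f's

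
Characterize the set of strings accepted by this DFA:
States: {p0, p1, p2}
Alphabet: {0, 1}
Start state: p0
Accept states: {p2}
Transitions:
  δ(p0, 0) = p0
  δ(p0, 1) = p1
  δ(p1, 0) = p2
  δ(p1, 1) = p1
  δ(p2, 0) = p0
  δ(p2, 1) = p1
Testing a few strings:
  '0' → reject
  '100' → reject
  '11' → reject
  '00' → reject
State roles: p0=no suffix match; p1=one trailing 1; p2=suffix is 10
All binary strings ending with 10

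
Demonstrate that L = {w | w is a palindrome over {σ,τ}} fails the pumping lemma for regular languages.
Assume L is regular with pumping length p. Idea: pumping the leading σ-block breaks the symmetry.
Choose s = σ^p τ σ^p (a palindrome of length 2p+1 ≥ p). By the pumping lemma, s = xyz with |xy| ≤ p, |y| > 0, so y = σ^k with k > 0 (xy lies entirely in the first σ^p). Then xy²z = σ^(p+k) τ σ^p, which is not a palindrome since p+k ≠ p.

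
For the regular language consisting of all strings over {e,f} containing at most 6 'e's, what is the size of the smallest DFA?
By Myhill–Nerode, count the distinguishable equivalence classes: 8 classes — having seen 0, 1, …, 6, or >6 copies of 'e'; counts 0 through 6 are accepting and >6 is dead.
8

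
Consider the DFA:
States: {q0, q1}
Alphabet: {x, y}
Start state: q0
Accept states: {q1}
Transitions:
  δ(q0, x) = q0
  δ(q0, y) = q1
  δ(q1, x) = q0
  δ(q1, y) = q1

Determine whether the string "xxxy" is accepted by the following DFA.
Processing string "xxxy":
  q0 --x--> q0
  q0 --x--> q0
  q0 --x--> q0
  q0 --y--> q1
Final state: q1
Accept states: {q1}
Yes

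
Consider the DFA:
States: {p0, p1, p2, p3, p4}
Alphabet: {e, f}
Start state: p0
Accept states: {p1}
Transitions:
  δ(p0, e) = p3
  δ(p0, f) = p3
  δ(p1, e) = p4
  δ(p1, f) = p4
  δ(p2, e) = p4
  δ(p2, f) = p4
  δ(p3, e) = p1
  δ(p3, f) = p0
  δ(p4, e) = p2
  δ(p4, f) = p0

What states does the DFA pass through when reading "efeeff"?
read 'e': p0 → p3
  read 'f': p3 → p0
  read 'e': p0 → p3
  read 'e': p3 → p1
  read 'f': p1 → p4
  read 'f': p4 → p0
p0 -> p3 -> p0 -> p3 -> p1 -> p4 -> p0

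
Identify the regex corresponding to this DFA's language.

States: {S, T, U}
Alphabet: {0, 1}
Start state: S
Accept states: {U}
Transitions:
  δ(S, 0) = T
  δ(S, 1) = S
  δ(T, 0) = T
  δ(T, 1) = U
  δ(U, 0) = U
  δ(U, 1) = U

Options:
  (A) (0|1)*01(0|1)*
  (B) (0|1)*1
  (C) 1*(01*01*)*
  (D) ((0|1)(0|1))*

Check each option against the DFA on short strings; one disagreement eliminates an option:
  (A) (0|1)*01(0|1)*: agrees with the DFA on every string of length ≤ 6
  (B) (0|1)*1: on '1' the DFA goes S → S and rejects (S ∉ Accept), but the regex matches it → eliminate
  (C) 1*(01*01*)*: on ε the DFA stays in S and rejects (S ∉ Accept), but the regex matches it → eliminate
  (D) ((0|1)(0|1))*: on ε the DFA stays in S and rejects (S ∉ Accept), but the regex matches it → eliminate
Only (A) is consistent with the DFA.
(A) (0|1)*01(0|1)*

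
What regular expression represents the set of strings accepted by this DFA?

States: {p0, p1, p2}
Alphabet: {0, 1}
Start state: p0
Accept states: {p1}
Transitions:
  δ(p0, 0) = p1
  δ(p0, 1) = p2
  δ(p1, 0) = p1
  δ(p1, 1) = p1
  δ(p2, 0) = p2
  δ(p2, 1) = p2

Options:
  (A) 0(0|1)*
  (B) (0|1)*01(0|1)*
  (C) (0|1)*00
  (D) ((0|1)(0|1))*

Check each option against the DFA on short strings; one disagreement eliminates an option:
  (A) 0(0|1)*: agrees with the DFA on every string of length ≤ 6
  (B) (0|1)*01(0|1)*: on '0' the DFA goes p0 → p1 and accepts (p1 ∈ Accept), but the regex does not match it → eliminate
  (C) (0|1)*00: on '0' the DFA goes p0 → p1 and accepts (p1 ∈ Accept), but the regex does not match it → eliminate
  (D) ((0|1)(0|1))*: on ε the DFA stays in p0 and rejects (p0 ∉ Accept), but the regex matches it → eliminate
Only (A) is consistent with the DFA.
(A) 0(0|1)*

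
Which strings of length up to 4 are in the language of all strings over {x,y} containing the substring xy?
xy, xxy, xyx, xyy, yxy, xxxy, xxyx, xxyy, xyxx, xyxy, xyyx, xyyy, yxxy, yxyx, yxyy, yyxy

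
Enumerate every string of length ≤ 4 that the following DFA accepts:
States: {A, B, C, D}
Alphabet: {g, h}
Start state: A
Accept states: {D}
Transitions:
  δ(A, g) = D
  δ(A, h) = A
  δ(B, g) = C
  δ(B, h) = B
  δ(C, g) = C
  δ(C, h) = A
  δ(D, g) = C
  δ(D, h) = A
g, hg, ghg, hhg, gghg, ghhg, hghg, hhhg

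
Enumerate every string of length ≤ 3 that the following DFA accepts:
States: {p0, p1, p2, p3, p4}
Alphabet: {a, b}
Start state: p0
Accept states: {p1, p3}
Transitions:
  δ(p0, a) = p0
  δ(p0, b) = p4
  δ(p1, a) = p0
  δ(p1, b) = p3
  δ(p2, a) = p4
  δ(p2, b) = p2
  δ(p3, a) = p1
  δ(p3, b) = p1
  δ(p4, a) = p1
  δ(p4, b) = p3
ba, bb, aba, abb, bab, bba, bbb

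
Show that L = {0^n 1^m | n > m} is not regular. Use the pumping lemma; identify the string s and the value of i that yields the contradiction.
Assume L is regular with pumping length p. Idea: pumping down the 0-block drops the 0-count to at most the 1-count.
Choose s = 0^(p+1) 1^p ∈ L (|s| = 2p+1 ≥ p). By the pumping lemma, s = xyz with |xy| ≤ p, |y| > 0, so y = 0^k with k ≥ 1. Take i = 0: xz = 0^(p+1−k) 1^p. Since k ≥ 1, p+1−k ≤ p, so the number of 0's is no longer strictly greater than the number of 1's, hence xz ∉ L.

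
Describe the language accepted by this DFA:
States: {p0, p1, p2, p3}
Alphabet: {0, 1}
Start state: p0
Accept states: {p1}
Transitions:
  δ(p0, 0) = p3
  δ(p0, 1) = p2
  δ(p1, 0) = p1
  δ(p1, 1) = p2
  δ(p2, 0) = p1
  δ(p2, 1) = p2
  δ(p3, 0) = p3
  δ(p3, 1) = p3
Testing a few strings:
  '0' → reject
  '011' → reject
  '00' → reject
  '11' → reject
State roles: p0=no input read; p1=started with 1, last symbol 0; p2=started with 1, last symbol 1; p3=started with 0 (dead)
All binary strings that start with 1 and end with 0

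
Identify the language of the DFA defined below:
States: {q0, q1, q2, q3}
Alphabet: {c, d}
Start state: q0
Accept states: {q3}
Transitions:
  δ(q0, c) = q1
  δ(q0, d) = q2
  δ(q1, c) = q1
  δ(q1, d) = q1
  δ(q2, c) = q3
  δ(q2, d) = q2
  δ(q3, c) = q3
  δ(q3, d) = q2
Testing a few strings:
  'd' → reject
  'ccc' → reject
  'dddc' → accept
  'dcc' → accept
State roles: q0=no input read; q1=started with c (dead); q2=started with d, last symbol d; q3=started with d, last symbol c
All strings over {c,d} that start with d and end with c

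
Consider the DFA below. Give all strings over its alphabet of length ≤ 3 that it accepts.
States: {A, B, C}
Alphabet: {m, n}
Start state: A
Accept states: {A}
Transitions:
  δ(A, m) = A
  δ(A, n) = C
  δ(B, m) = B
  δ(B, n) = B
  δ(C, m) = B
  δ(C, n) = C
ε, m, mm, mmm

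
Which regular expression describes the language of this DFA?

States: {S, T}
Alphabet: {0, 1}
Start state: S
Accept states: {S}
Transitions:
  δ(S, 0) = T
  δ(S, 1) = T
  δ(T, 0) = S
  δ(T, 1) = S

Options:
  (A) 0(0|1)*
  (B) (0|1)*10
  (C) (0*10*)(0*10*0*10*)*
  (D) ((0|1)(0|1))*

Check each option against the DFA on short strings; one disagreement eliminates an option:
  (A) 0(0|1)*: on ε the DFA stays in S and accepts (S ∈ Accept), but the regex does not match it → eliminate
  (B) (0|1)*10: on ε the DFA stays in S and accepts (S ∈ Accept), but the regex does not match it → eliminate
  (C) (0*10*)(0*10*0*10*)*: on ε the DFA stays in S and accepts (S ∈ Accept), but the regex does not match it → eliminate
  (D) ((0|1)(0|1))*: agrees with the DFA on every string of length ≤ 6
Only (D) is consistent with the DFA.
(D) ((0|1)(0|1))*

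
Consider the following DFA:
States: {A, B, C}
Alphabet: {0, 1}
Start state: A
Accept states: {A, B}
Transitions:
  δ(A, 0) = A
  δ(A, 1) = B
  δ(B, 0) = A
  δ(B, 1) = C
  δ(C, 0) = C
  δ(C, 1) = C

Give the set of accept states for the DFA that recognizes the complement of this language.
Complement accept states = All states \ Original accept states
= {A, B, C} \ {A, B}
{C}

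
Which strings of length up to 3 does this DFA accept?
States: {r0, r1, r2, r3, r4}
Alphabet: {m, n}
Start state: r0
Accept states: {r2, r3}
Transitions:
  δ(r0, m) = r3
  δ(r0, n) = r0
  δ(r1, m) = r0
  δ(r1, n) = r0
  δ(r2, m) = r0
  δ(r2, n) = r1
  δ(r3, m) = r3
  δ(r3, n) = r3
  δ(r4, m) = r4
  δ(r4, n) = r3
m, mm, mn, nm, mmm, mmn, mnm, mnn, nmm, nmn, nnm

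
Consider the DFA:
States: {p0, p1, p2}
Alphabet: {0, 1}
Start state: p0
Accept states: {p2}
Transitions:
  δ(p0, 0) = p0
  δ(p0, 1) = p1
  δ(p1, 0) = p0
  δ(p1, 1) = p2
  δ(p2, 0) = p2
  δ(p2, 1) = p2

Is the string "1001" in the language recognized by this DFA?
Processing string "1001":
  p0 --1--> p1
  p1 --0--> p0
  p0 --0--> p0
  p0 --1--> p1
Final state: p1
Accept states: {p2}
No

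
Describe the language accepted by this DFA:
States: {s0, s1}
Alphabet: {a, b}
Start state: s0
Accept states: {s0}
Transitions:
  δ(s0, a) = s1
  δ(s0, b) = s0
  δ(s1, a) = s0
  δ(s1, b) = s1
Testing a few strings:
  'ba' → reject
  'bb' → accept
  'b' → accept
  'aab' → accept
State roles: s0=even number of a's so far; s1=odd number of a's so far
All strings over {a,b} with an even number of a's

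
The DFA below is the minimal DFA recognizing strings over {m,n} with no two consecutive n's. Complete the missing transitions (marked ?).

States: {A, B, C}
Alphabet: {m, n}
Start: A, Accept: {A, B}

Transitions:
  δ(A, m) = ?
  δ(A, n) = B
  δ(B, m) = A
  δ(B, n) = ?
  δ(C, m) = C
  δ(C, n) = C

From the language and accept set, identify what each state tracks — A: last symbol not n (ok); B: last symbol n (ok); C: saw nn (dead).
Each missing δ(q, a) is the state matching the new tracked value after reading a.
δ(A, m) = A; δ(B, n) = C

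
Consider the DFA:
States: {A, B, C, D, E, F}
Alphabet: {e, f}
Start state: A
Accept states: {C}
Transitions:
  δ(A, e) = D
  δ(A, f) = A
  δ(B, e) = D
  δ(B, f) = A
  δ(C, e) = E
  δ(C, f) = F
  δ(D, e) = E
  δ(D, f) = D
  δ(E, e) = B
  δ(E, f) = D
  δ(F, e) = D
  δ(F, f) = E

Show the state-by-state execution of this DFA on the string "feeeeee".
read 'f': A → A
  read 'e': A → D
  read 'e': D → E
  read 'e': E → B
  read 'e': B → D
  read 'e': D → E
  read 'e': E → B
A -> A -> D -> E -> B -> D -> E -> B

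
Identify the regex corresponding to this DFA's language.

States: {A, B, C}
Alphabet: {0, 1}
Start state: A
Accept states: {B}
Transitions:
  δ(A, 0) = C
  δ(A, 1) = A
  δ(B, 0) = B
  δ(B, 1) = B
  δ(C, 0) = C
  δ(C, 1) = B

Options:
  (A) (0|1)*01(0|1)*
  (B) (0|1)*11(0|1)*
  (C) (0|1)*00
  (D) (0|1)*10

Check each option against the DFA on short strings; one disagreement eliminates an option:
  (A) (0|1)*01(0|1)*: agrees with the DFA on every string of length ≤ 6
  (B) (0|1)*11(0|1)*: on '01' the DFA goes A → C → B and accepts (B ∈ Accept), but the regex does not match it → eliminate
  (C) (0|1)*00: on '00' the DFA goes A → C → C and rejects (C ∉ Accept), but the regex matches it → eliminate
  (D) (0|1)*10: on '01' the DFA goes A → C → B and accepts (B ∈ Accept), but the regex does not match it → eliminate
Only (A) is consistent with the DFA.
(A) (0|1)*01(0|1)*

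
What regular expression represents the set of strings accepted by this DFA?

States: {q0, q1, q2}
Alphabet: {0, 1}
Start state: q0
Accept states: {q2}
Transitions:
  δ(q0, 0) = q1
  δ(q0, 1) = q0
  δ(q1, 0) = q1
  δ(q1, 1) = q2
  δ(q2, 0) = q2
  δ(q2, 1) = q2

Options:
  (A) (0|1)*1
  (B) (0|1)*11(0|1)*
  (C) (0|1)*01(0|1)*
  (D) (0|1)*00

Check each option against the DFA on short strings; one disagreement eliminates an option:
  (A) (0|1)*1: on '1' the DFA goes q0 → q0 and rejects (q0 ∉ Accept), but the regex matches it → eliminate
  (B) (0|1)*11(0|1)*: on '01' the DFA goes q0 → q1 → q2 and accepts (q2 ∈ Accept), but the regex does not match it → eliminate
  (C) (0|1)*01(0|1)*: agrees with the DFA on every string of length ≤ 6
  (D) (0|1)*00: on '00' the DFA goes q0 → q1 → q1 and rejects (q1 ∉ Accept), but the regex matches it → eliminate
Only (C) is consistent with the DFA.
(C) (0|1)*01(0|1)*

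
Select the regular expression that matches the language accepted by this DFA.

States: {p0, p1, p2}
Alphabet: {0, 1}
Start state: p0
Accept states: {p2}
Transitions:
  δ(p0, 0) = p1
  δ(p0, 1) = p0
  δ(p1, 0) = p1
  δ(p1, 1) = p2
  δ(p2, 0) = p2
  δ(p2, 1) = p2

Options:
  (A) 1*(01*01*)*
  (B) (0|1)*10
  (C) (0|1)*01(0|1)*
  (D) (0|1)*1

Check each option against the DFA on short strings; one disagreement eliminates an option:
  (A) 1*(01*01*)*: on ε the DFA stays in p0 and rejects (p0 ∉ Accept), but the regex matches it → eliminate
  (B) (0|1)*10: on '01' the DFA goes p0 → p1 → p2 and accepts (p2 ∈ Accept), but the regex does not match it → eliminate
  (C) (0|1)*01(0|1)*: agrees with the DFA on every string of length ≤ 6
  (D) (0|1)*1: on '1' the DFA goes p0 → p0 and rejects (p0 ∉ Accept), but the regex matches it → eliminate
Only (C) is consistent with the DFA.
(C) (0|1)*01(0|1)*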